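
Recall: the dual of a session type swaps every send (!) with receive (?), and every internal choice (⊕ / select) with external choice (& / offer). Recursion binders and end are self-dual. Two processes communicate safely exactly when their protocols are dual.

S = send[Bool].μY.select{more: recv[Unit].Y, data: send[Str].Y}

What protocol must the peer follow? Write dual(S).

recv[Bool].μY.offer{more: send[Unit].Y, data: recv[Str].Y}

send[Bool] ↦ recv[Bool]
  μY ↦ μY  (rec unchanged)
    select{more,data} ↦ offer{more,data}  (⊕→&)
      [more]
        recv[Unit] ↦ send[Unit]
          Y self-dual
      [data]
        send[Str] ↦ recv[Str]
          Y self-dual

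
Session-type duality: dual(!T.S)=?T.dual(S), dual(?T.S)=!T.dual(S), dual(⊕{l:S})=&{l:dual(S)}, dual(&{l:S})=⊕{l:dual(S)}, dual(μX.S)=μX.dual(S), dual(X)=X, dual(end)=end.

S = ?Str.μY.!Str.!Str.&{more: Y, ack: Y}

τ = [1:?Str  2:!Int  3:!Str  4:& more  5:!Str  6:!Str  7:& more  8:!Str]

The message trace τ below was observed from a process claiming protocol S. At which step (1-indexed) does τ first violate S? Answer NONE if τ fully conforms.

2

step 1: ?Str  match  state: μY.…
step 2: got !Int, protocol expects !Str  ✗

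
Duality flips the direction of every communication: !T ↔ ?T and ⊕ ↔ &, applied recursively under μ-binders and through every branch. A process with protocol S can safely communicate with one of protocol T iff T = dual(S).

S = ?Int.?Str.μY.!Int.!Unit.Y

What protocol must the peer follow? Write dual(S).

!Int.!Str.μY.?Int.?Unit.Y

?Int → !Int
  ?Str → !Str
    μY → μY  (μ self-dual)
      !Int → ?Int
        !Unit → ?Unit
          dual(Y) = Y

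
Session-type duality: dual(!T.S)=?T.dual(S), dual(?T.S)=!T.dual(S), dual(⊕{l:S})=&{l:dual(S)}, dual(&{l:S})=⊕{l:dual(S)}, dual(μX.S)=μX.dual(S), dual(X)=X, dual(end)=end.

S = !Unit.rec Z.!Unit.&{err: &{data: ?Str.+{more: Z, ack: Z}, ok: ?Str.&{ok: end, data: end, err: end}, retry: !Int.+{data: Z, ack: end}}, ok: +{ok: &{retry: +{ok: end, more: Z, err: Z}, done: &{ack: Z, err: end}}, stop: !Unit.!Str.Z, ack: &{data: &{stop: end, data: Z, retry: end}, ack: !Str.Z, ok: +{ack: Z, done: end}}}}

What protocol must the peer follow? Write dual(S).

?Unit.rec Z.?Unit.+{err: +{data: !Str.&{more: Z, ack: Z}, ok: !Str.+{ok: end, data: end, err: end}, retry: ?Int.&{data: Z, ack: end}}, ok: &{ok: +{retry: &{ok: end, more: Z, err: Z}, done: +{ack: Z, err: end}}, stop: ?Unit.?Str.Z, ack: +{data: +{stop: end, data: Z, retry: end}, ack: ?Str.Z, ok: &{ack: Z, done: end}}}}

!Unit → ?Unit
  rec Z → rec Z  (binder kept)
    !Unit → ?Unit
      &{err,ok} → +{err,ok}  (external→internal)
        case err:
          &{data,ok,retry} → +{data,ok,retry}  (external→internal)
            case data:
              ?Str → !Str
                +{more,ack} → &{more,ack}  (select→offer)
                  case more:
                    Z ↦ Z
                  case ack:
                    Z ↦ Z
            case ok:
              ?Str → !Str
                &{ok,data,err} → +{ok,data,err}  (external→internal)
                  case ok:
                    end ↦ end
                  case data:
                    end ↦ end
                  case err:
                    end ↦ end
            case retry:
              !Int → ?Int
                +{data,ack} → &{data,ack}  (select→offer)
                  case data:
                    Z ↦ Z
                  case ack:
                    end ↦ end
        case ok:
          +{ok,stop,ack} → &{ok,stop,ack}  (select→offer)
            case ok:
              &{retry,done} → +{retry,done}  (external→internal)
                case retry:
                  +{ok,more,err} → &{ok,more,err}  (select→offer)
                    case ok:
                      end ↦ end
                    case more:
                      Z ↦ Z
                    case err:
                      Z ↦ Z
                case done:
                  &{ack,err} → +{ack,err}  (external→internal)
                    case ack:
                      Z ↦ Z
                    case err:
                      end ↦ end
            case stop:
              !Unit → ?Unit
                !Str → ?Str
                  Z ↦ Z
            case ack:
              &{data,ack,ok} → +{data,ack,ok}  (external→internal)
                case data:
                  &{stop,data,retry} → +{stop,data,retry}  (external→internal)
                    case stop:
                      end ↦ end
                    case data:
                      Z ↦ Z
                    case retry:
                      end ↦ end
                case ack:
                  !Str → ?Str
                    Z ↦ Z
                case ok:
                  +{ack,done} → &{ack,done}  (select→offer)
                    case ack:
                      Z ↦ Z
                    case done:
                      end ↦ end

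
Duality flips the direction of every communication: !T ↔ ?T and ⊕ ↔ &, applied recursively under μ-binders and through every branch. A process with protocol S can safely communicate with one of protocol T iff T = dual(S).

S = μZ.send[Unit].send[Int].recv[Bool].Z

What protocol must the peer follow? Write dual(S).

μZ = μZ  (μ self-dual)
  send[Unit] = recv[Unit]
    send[Int] = recv[Int]
      recv[Bool] = send[Bool]
        Z ↦ Z

μZ.recv[Unit].recv[Int].send[Bool].Z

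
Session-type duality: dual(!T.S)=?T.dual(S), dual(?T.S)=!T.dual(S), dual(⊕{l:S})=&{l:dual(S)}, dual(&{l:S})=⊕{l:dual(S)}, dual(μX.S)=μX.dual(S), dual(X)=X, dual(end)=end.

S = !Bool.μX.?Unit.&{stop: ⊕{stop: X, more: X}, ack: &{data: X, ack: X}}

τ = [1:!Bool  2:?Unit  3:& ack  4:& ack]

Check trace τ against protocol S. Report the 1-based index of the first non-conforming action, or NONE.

NONE

[1] !Bool  match  state: μX.…
[2] ?Unit  match  state: &{stop: ⊕{stop: μX.…, more: μX.…}, ack: &{data: μX.…, ack: μX.…}}
[3] & ack  match  state: &{data: μX.…, ack: μX.…}
[4] & ack  match  state: μX.…
all 4 steps conform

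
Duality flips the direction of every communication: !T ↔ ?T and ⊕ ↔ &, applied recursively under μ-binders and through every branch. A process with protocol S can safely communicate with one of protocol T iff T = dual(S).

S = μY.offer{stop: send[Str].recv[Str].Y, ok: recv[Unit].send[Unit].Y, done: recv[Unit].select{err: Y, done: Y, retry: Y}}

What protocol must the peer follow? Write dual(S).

μY.select{stop: recv[Str].send[Str].Y, ok: send[Unit].recv[Unit].Y, done: send[Unit].offer{err: Y, done: Y, retry: Y}}

μY → μY  (binder kept)
  offer{stop,ok,done} → select{stop,ok,done}  (offer→select)
    case stop:
      send[Str] → recv[Str]
        recv[Str] → send[Str]
          Y ↦ Y
    case ok:
      recv[Unit] → send[Unit]
        send[Unit] → recv[Unit]
          Y ↦ Y
    case done:
      recv[Unit] → send[Unit]
        select{err,done,retry} → offer{err,done,retry}  (internal→external)
          case err:
            Y ↦ Y
          case done:
            Y ↦ Y
          case retry:
            Y ↦ Y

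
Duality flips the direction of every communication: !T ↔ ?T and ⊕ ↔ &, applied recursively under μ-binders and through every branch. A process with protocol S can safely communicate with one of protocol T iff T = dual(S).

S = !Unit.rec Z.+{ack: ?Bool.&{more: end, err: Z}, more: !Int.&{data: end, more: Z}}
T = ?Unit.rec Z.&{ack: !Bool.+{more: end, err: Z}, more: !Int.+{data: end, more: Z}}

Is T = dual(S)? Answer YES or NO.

NO

!Unit vs ?Unit  match
  rec Z vs rec Z  match (binder kept)
    +{ack,more} vs &{ack,more}  match labels match
      case ack:
        ?Bool vs !Bool  match
          &{more,err} vs +{more,err}  match labels match
            case more:
              end vs end  match
            case err:
              Z vs Z  match
      case more:
        !Int vs !Int  ✗ same direction on both sides — not dual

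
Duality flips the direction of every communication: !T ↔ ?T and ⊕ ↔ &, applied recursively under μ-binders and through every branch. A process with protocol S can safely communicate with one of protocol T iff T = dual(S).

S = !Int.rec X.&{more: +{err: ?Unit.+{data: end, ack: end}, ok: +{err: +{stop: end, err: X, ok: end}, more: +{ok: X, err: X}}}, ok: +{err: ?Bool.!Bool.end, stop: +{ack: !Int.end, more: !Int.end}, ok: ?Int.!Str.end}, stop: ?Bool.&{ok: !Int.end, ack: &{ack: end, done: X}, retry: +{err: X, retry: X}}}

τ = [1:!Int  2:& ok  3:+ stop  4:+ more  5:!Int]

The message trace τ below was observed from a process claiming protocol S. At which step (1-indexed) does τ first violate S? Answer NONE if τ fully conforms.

NONE

@1 !Int  ✓  residual = rec X.…
@2 & ok  ✓  residual = +{err: ?Bool.!Bool.end, stop: +{ack: !Int.end, more: !Int.end}, ok: ?Int.!Str.end}
@3 + stop  ✓  residual = +{ack: !Int.end, more: !Int.end}
@4 + more  ✓  residual = !Int.end
@5 !Int  ✓  residual = end
trace exhausted — no violation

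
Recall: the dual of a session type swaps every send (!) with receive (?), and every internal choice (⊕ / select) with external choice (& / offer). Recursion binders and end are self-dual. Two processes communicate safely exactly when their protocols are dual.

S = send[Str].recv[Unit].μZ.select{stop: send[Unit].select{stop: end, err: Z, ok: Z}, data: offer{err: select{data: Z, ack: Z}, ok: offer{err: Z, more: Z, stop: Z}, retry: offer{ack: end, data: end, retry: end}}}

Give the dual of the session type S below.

send[Str] = recv[Str]
  recv[Unit] = send[Unit]
    μZ = μZ  (binder kept)
      select{stop,data} = offer{stop,data}  (select→offer)
        [stop]
          send[Unit] = recv[Unit]
            select{stop,err,ok} = offer{stop,err,ok}  (select→offer)
              [stop]
                end ↦ end
              [err]
                Z ↦ Z
              [ok]
                Z ↦ Z
        [data]
          offer{err,ok,retry} = select{err,ok,retry}  (external→internal)
            [err]
              select{data,ack} = offer{data,ack}  (select→offer)
                [data]
                  Z ↦ Z
                [ack]
                  Z ↦ Z
            [ok]
              offer{err,more,stop} = select{err,more,stop}  (external→internal)
                [err]
                  Z ↦ Z
                [more]
                  Z ↦ Z
                [stop]
                  Z ↦ Z
            [retry]
              offer{ack,data,retry} = select{ack,data,retry}  (external→internal)
                [ack]
                  end ↦ end
                [data]
                  end ↦ end
                [retry]
                  end ↦ end

recv[Str].send[Unit].μZ.offer{stop: recv[Unit].offer{stop: end, err: Z, ok: Z}, data: select{err: offer{data: Z, ack: Z}, ok: select{err: Z, more: Z, stop: Z}, retry: select{ack: end, data: end, retry: end}}}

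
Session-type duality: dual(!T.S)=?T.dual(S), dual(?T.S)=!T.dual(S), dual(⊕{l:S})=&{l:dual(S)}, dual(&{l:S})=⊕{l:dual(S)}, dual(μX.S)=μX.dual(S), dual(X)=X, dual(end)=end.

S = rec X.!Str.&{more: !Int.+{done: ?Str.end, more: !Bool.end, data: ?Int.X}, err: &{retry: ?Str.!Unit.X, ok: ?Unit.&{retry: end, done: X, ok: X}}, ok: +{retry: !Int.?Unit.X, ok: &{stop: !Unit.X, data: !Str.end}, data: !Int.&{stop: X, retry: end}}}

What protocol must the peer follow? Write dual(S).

rec X → rec X  (rec unchanged)
  !Str → ?Str
    &{more,err,ok} → +{more,err,ok}  (offer→select)
      • more:
        !Int → ?Int
          +{done,more,data} → &{done,more,data}  (internal→external)
            • done:
              ?Str → !Str
                end self-dual
            • more:
              !Bool → ?Bool
                end self-dual
            • data:
              ?Int → !Int
                X self-dual
      • err:
        &{retry,ok} → +{retry,ok}  (offer→select)
          • retry:
            ?Str → !Str
              !Unit → ?Unit
                X self-dual
          • ok:
            ?Unit → !Unit
              &{retry,done,ok} → +{retry,done,ok}  (offer→select)
                • retry:
                  end self-dual
                • done:
                  X self-dual
                • ok:
                  X self-dual
      • ok:
        +{retry,ok,data} → &{retry,ok,data}  (internal→external)
          • retry:
            !Int → ?Int
              ?Unit → !Unit
                X self-dual
          • ok:
            &{stop,data} → +{stop,data}  (offer→select)
              • stop:
                !Unit → ?Unit
                  X self-dual
              • data:
                !Str → ?Str
                  end self-dual
          • data:
            !Int → ?Int
              &{stop,retry} → +{stop,retry}  (offer→select)
                • stop:
                  X self-dual
                • retry:
                  end self-dual

rec X.?Str.+{more: ?Int.&{done: !Str.end, more: ?Bool.end, data: !Int.X}, err: +{retry: !Str.?Unit.X, ok: !Unit.+{retry: end, done: X, ok: X}}, ok: &{retry: ?Int.!Unit.X, ok: +{stop: ?Unit.X, data: ?Str.end}, data: ?Int.+{stop: X, retry: end}}}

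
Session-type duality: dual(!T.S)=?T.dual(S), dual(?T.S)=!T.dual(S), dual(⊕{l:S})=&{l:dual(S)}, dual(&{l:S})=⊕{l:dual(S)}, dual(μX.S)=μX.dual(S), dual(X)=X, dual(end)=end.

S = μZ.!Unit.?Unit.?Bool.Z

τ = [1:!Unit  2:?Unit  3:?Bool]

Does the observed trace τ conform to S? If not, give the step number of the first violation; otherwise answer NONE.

NONE

[1] !Unit  ok  residual = ?Unit.?Bool.μZ.…
[2] ?Unit  ok  residual = ?Bool.μZ.…
[3] ?Bool  ok  residual = μZ.…
trace exhausted — no violation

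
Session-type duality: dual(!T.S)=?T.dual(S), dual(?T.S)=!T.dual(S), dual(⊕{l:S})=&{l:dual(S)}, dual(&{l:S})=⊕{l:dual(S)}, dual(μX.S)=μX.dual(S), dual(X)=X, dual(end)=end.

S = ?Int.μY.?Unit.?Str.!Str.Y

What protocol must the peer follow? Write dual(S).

?Int = !Int
  μY = μY  (μ self-dual)
    ?Unit = !Unit
      ?Str = !Str
        !Str = ?Str
          Y ↦ Y

!Int.μY.!Unit.!Str.?Str.Y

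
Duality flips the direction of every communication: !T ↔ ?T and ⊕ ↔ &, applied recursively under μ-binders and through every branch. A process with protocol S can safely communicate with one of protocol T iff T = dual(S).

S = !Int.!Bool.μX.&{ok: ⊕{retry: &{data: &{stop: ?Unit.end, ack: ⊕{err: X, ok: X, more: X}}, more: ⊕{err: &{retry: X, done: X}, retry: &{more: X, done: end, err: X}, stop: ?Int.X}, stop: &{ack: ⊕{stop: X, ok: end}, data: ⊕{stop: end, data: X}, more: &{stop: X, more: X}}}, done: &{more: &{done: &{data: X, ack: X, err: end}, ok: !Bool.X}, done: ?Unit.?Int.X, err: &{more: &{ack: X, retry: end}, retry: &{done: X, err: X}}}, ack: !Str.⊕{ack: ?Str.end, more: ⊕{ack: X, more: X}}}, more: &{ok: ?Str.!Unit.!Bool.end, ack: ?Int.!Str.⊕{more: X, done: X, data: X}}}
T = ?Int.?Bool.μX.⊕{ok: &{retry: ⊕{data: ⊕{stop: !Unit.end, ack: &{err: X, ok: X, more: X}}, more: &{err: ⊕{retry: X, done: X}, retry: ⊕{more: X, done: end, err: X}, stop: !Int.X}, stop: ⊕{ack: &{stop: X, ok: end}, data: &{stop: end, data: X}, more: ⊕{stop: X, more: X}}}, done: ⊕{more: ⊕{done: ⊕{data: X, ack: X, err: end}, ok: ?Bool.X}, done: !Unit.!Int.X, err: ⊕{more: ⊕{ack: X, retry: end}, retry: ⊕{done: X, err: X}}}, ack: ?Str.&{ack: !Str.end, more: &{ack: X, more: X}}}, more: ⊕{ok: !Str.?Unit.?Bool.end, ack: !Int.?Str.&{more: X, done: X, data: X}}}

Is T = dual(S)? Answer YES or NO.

!Int vs ?Int  ✓
  !Bool vs ?Bool  ✓
    μX vs μX  ✓ (rec unchanged)
      &{ok,more} vs ⊕{ok,more}  ✓ same labels
        [ok]
          ⊕{retry,done,ack} vs &{retry,done,ack}  ✓ same labels
            [retry]
              &{data,more,stop} vs ⊕{data,more,stop}  ✓ same labels
                [data]
                  &{stop,ack} vs ⊕{stop,ack}  ✓ same labels
                    [stop]
                      ?Unit vs !Unit  ✓
                        end vs end  ✓
                    [ack]
                      ⊕{err,ok,more} vs &{err,ok,more}  ✓ same labels
                        [err]
                          X vs X  ✓
                        [ok]
                          X vs X  ✓
                        [more]
                          X vs X  ✓
                [more]
                  ⊕{err,retry,stop} vs &{err,retry,stop}  ✓ same labels
                    [err]
                      &{retry,done} vs ⊕{retry,done}  ✓ same labels
                        [retry]
                          X vs X  ✓
                        [done]
                          X vs X  ✓
                    [retry]
                      &{more,done,err} vs ⊕{more,done,err}  ✓ same labels
                        [more]
                          X vs X  ✓
                        [done]
                          end vs end  ✓
                        [err]
                          X vs X  ✓
                    [stop]
                      ?Int vs !Int  ✓
                        X vs X  ✓
                [stop]
                  &{ack,data,more} vs ⊕{ack,data,more}  ✓ same labels
                    [ack]
                      ⊕{stop,ok} vs &{stop,ok}  ✓ same labels
                        [stop]
                          X vs X  ✓
                        [ok]
                          end vs end  ✓
                    [data]
                      ⊕{stop,data} vs &{stop,data}  ✓ same labels
                        [stop]
                          end vs end  ✓
                        [data]
                          X vs X  ✓
                    [more]
                      &{stop,more} vs ⊕{stop,more}  ✓ same labels
                        [stop]
                          X vs X  ✓
                        [more]
                          X vs X  ✓
            [done]
              &{more,done,err} vs ⊕{more,done,err}  ✓ same labels
                [more]
                  &{done,ok} vs ⊕{done,ok}  ✓ same labels
                    [done]
                      &{data,ack,err} vs ⊕{data,ack,err}  ✓ same labels
                        [data]
                          X vs X  ✓
                        [ack]
                          X vs X  ✓
                        [err]
                          end vs end  ✓
                    [ok]
                      !Bool vs ?Bool  ✓
                        X vs X  ✓
                [done]
                  ?Unit vs !Unit  ✓
                    ?Int vs !Int  ✓
                      X vs X  ✓
                [err]
                  &{more,retry} vs ⊕{more,retry}  ✓ same labels
                    [more]
                      &{ack,retry} vs ⊕{ack,retry}  ✓ same labels
                        [ack]
                          X vs X  ✓
                        [retry]
                          end vs end  ✓
                    [retry]
                      &{done,err} vs ⊕{done,err}  ✓ same labels
                        [done]
                          X vs X  ✓
                        [err]
                          X vs X  ✓
            [ack]
              !Str vs ?Str  ✓
                ⊕{ack,more} vs &{ack,more}  ✓ same labels
                  [ack]
                    ?Str vs !Str  ✓
                      end vs end  ✓
                  [more]
                    ⊕{ack,more} vs &{ack,more}  ✓ same labels
                      [ack]
                        X vs X  ✓
                      [more]
                        X vs X  ✓
        [more]
          &{ok,ack} vs ⊕{ok,ack}  ✓ same labels
            [ok]
              ?Str vs !Str  ✓
                !Unit vs ?Unit  ✓
                  !Bool vs ?Bool  ✓
                    end vs end  ✓
            [ack]
              ?Int vs !Int  ✓
                !Str vs ?Str  ✓
                  ⊕{more,done,data} vs &{more,done,data}  ✓ same labels
                    [more]
                      X vs X  ✓
                    [done]
                      X vs X  ✓
                    [data]
                      X vs X  ✓

YES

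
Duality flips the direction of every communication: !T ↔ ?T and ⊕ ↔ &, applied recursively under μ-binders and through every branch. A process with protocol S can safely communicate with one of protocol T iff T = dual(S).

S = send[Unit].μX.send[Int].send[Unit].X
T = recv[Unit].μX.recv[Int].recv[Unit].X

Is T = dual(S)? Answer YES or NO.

send[Unit] vs recv[Unit]  ok
  μX vs μX  ok (binder kept)
    send[Int] vs recv[Int]  ok
      send[Unit] vs recv[Unit]  ok
        X vs X  ok

YES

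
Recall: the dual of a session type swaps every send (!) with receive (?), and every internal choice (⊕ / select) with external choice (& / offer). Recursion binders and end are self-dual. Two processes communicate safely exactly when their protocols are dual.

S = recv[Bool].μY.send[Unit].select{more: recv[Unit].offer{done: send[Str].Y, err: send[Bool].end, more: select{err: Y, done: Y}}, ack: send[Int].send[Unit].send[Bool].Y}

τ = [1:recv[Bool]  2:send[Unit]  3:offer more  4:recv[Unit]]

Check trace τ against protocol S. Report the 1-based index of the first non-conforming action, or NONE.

@1 recv[Bool]  ok  now at μY.…
@2 send[Unit]  ok  now at select{more: recv[Unit].offer{done: send[Str].μY.…, err: send[Bool].end, more: select{err: μY.…, done: μY.…}}, ack: send[Int].send[Unit].send[Bool].μY.…}
@3 got offer more, protocol expects select more or select ack  ✗

3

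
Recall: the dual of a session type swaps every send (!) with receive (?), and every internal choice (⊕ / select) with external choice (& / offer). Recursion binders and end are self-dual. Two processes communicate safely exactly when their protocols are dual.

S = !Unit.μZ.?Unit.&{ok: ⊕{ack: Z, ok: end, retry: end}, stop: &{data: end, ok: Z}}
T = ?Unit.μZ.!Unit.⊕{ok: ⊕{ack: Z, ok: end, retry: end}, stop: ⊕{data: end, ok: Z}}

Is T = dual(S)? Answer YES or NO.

NO

!Unit ‖ ?Unit  ✓
  μZ ‖ μZ  ✓ (binder kept)
    ?Unit ‖ !Unit  ✓
      &{ok,stop} ‖ ⊕{ok,stop}  ✓ label sets agree
        • ok:
          ⊕{ack,ok,retry} ‖ ⊕{ack,ok,retry}  ✗ choice polarity not flipped — not dual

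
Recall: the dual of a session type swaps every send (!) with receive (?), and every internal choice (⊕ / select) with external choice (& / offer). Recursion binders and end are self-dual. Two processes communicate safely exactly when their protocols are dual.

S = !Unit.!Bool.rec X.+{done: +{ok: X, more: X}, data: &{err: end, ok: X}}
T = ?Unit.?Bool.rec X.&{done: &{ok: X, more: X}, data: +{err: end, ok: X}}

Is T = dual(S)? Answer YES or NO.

!Unit vs ?Unit  match
  !Bool vs ?Bool  match
    rec X vs rec X  match (binder kept)
      +{done,data} vs &{done,data}  match labels match
        • done:
          +{ok,more} vs &{ok,more}  match labels match
            • ok:
              X vs X  match
            • more:
              X vs X  match
        • data:
          &{err,ok} vs +{err,ok}  match labels match
            • err:
              end vs end  match
            • ok:
              X vs X  match

YES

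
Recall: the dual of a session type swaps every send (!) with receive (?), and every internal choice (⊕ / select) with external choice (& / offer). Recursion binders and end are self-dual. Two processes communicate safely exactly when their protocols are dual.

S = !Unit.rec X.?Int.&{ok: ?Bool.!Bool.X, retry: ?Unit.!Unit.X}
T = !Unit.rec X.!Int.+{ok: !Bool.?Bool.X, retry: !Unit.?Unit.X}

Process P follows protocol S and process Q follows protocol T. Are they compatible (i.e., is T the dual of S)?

NO

!Unit ‖ !Unit  ✗ same direction on both sides — not dual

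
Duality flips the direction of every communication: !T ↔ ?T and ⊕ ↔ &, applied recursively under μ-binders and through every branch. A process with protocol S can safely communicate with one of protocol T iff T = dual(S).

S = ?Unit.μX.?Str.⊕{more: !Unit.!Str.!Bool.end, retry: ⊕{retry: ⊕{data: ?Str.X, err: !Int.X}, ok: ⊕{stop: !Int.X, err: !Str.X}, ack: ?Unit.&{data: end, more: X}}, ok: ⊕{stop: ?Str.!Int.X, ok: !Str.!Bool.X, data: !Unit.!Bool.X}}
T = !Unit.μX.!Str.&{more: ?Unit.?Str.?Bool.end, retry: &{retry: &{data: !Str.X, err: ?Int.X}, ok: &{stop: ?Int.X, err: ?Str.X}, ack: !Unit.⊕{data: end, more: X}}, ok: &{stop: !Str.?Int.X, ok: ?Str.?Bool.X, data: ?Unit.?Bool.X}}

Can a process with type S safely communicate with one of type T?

YES

?Unit ‖ !Unit  ok
  μX ‖ μX  ok (rec unchanged)
    ?Str ‖ !Str  ok
      ⊕{more,retry,ok} ‖ &{more,retry,ok}  ok same labels
        [more]
          !Unit ‖ ?Unit  ok
            !Str ‖ ?Str  ok
              !Bool ‖ ?Bool  ok
                end ‖ end  ok
        [retry]
          ⊕{retry,ok,ack} ‖ &{retry,ok,ack}  ok same labels
            [retry]
              ⊕{data,err} ‖ &{data,err}  ok same labels
                [data]
                  ?Str ‖ !Str  ok
                    X ‖ X  ok
                [err]
                  !Int ‖ ?Int  ok
                    X ‖ X  ok
            [ok]
              ⊕{stop,err} ‖ &{stop,err}  ok same labels
                [stop]
                  !Int ‖ ?Int  ok
                    X ‖ X  ok
                [err]
                  !Str ‖ ?Str  ok
                    X ‖ X  ok
            [ack]
              ?Unit ‖ !Unit  ok
                &{data,more} ‖ ⊕{data,more}  ok same labels
                  [data]
                    end ‖ end  ok
                  [more]
                    X ‖ X  ok
        [ok]
          ⊕{stop,ok,data} ‖ &{stop,ok,data}  ok same labels
            [stop]
              ?Str ‖ !Str  ok
                !Int ‖ ?Int  ok
                  X ‖ X  ok
            [ok]
              !Str ‖ ?Str  ok
                !Bool ‖ ?Bool  ok
                  X ‖ X  ok
            [data]
              !Unit ‖ ?Unit  ok
                !Bool ‖ ?Bool  ok
                  X ‖ X  ok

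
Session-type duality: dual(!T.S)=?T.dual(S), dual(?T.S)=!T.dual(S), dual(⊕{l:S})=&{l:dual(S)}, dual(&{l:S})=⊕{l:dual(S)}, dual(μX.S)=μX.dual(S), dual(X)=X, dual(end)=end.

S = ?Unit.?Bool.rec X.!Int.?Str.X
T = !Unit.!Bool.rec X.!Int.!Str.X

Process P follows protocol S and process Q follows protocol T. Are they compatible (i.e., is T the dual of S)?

?Unit | !Unit  ok
  ?Bool | !Bool  ok
    rec X | rec X  ok (μ self-dual)
      !Int | !Int  ✗ same direction on both sides — not dual

NO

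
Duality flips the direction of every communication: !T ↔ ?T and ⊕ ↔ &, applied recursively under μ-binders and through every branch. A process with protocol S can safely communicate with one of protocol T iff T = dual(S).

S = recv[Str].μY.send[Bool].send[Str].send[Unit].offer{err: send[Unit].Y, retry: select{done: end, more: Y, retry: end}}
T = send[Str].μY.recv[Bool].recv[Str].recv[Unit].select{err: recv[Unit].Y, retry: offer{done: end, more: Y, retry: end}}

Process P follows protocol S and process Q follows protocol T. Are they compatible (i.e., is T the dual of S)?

recv[Str] | send[Str]  ok
  μY | μY  ok (binder kept)
    send[Bool] | recv[Bool]  ok
      send[Str] | recv[Str]  ok
        send[Unit] | recv[Unit]  ok
          offer{err,retry} | select{err,retry}  ok label sets agree
            [err]
              send[Unit] | recv[Unit]  ok
                Y | Y  ok
            [retry]
              select{done,more,retry} | offer{done,more,retry}  ok label sets agree
                [done]
                  end | end  ok
                [more]
                  Y | Y  ok
                [retry]
                  end | end  ok

YES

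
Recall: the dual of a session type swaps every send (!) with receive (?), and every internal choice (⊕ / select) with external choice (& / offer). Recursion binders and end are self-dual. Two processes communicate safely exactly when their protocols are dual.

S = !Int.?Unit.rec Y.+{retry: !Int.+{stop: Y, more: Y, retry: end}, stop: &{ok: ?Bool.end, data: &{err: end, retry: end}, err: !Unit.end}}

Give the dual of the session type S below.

!Int → ?Int
  ?Unit → !Unit
    rec Y → rec Y  (binder kept)
      +{retry,stop} → &{retry,stop}  (select→offer)
        [retry]
          !Int → ?Int
            +{stop,more,retry} → &{stop,more,retry}  (select→offer)
              [stop]
                Y ↦ Y
              [more]
                Y ↦ Y
              [retry]
                end ↦ end
        [stop]
          &{ok,data,err} → +{ok,data,err}  (&→⊕)
            [ok]
              ?Bool → !Bool
                end ↦ end
            [data]
              &{err,retry} → +{err,retry}  (&→⊕)
                [err]
                  end ↦ end
                [retry]
                  end ↦ end
            [err]
              !Unit → ?Unit
                end ↦ end

?Int.!Unit.rec Y.&{retry: ?Int.&{stop: Y, more: Y, retry: end}, stop: +{ok: !Bool.end, data: +{err: end, retry: end}, err: ?Unit.end}}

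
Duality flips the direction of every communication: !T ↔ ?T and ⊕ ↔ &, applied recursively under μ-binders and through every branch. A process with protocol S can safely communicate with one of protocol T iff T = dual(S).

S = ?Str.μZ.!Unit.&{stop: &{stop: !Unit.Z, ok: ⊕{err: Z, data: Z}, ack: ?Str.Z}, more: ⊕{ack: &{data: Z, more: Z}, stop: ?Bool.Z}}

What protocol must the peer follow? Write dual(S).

?Str → !Str
  μZ → μZ  (binder kept)
    !Unit → ?Unit
      &{stop,more} → ⊕{stop,more}  (external→internal)
        [stop]
          &{stop,ok,ack} → ⊕{stop,ok,ack}  (external→internal)
            [stop]
              !Unit → ?Unit
                Z self-dual
            [ok]
              ⊕{err,data} → &{err,data}  (internal→external)
                [err]
                  Z self-dual
                [data]
                  Z self-dual
            [ack]
              ?Str → !Str
                Z self-dual
        [more]
          ⊕{ack,stop} → &{ack,stop}  (internal→external)
            [ack]
              &{data,more} → ⊕{data,more}  (external→internal)
                [data]
                  Z self-dual
                [more]
                  Z self-dual
            [stop]
              ?Bool → !Bool
                Z self-dual

!Str.μZ.?Unit.⊕{stop: ⊕{stop: ?Unit.Z, ok: &{err: Z, data: Z}, ack: !Str.Z}, more: &{ack: ⊕{data: Z, more: Z}, stop: !Bool.Z}}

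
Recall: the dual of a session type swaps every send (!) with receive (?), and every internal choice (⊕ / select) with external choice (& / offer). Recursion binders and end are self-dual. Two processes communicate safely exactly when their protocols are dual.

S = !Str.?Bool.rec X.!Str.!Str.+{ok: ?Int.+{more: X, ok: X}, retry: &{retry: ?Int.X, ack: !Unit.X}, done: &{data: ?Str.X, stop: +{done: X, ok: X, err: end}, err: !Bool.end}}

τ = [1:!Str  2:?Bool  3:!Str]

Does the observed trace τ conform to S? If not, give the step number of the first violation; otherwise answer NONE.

NONE

step 1: !Str  ok  now at ?Bool.rec X.…
step 2: ?Bool  ok  now at rec X.…
step 3: !Str  ok  now at !Str.+{ok: ?Int.+{more: rec X.…, ok: rec X.…}, retry: &{retry: ?Int.rec X.…, ack: !Unit.rec X.…}, done: &{data: ?Str.rec X.…, stop: +{done: rec X.…, ok: rec X.…, err: end}, err: !Bool.end}}
all 3 steps conform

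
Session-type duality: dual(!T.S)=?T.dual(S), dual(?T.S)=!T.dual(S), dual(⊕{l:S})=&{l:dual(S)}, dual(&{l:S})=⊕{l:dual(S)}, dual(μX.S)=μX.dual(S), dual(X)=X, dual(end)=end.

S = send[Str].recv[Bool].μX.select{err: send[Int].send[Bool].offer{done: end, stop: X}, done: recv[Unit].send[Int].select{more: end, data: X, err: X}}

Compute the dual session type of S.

send[Str] ↦ recv[Str]
  recv[Bool] ↦ send[Bool]
    μX ↦ μX  (binder kept)
      select{err,done} ↦ offer{err,done}  (⊕→&)
        case err:
          send[Int] ↦ recv[Int]
            send[Bool] ↦ recv[Bool]
              offer{done,stop} ↦ select{done,stop}  (&→⊕)
                case done:
                  end self-dual
                case stop:
                  X self-dual
        case done:
          recv[Unit] ↦ send[Unit]
            send[Int] ↦ recv[Int]
              select{more,data,err} ↦ offer{more,data,err}  (⊕→&)
                case more:
                  end self-dual
                case data:
                  X self-dual
                case err:
                  X self-dual

recv[Str].send[Bool].μX.offer{err: recv[Int].recv[Bool].select{done: end, stop: X}, done: send[Unit].recv[Int].offer{more: end, data: X, err: X}}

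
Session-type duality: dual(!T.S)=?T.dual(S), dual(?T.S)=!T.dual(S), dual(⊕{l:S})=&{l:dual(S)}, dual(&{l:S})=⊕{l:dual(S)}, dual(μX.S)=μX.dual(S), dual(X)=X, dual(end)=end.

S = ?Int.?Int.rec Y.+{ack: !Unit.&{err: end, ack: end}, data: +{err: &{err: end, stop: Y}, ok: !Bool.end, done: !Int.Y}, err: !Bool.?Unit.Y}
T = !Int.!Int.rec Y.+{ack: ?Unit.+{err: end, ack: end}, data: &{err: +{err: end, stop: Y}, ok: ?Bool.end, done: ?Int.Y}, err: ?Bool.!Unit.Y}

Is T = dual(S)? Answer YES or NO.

NO

?Int vs !Int  match
  ?Int vs !Int  match
    rec Y vs rec Y  match (rec unchanged)
      +{ack,data,err} vs +{ack,data,err}  ✗ choice polarity not flipped — not dual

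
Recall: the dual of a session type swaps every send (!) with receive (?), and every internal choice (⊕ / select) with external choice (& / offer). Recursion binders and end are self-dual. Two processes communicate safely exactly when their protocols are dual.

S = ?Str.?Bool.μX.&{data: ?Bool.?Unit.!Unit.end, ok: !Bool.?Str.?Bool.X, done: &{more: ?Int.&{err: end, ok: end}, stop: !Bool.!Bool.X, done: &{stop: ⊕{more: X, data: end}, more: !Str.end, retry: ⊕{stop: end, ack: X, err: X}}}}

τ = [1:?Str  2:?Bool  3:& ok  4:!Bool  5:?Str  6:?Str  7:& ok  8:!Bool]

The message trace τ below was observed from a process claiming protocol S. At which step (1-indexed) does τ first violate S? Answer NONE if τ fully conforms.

6

@1 ?Str  ✓  residual = ?Bool.μX.…
@2 ?Bool  ✓  residual = μX.…
@3 & ok  ✓  residual = !Bool.?Str.?Bool.μX.…
@4 !Bool  ✓  residual = ?Str.?Bool.μX.…
@5 ?Str  ✓  residual = ?Bool.μX.…
@6 got ?Str, protocol expects ?Bool  ✗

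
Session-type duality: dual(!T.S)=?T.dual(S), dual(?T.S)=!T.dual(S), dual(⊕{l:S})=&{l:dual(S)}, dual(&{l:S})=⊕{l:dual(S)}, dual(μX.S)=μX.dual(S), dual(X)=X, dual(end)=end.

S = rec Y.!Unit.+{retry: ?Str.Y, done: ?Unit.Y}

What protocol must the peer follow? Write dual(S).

rec Y ↦ rec Y  (rec unchanged)
  !Unit ↦ ?Unit
    +{retry,done} ↦ &{retry,done}  (⊕→&)
      • retry:
        ?Str ↦ !Str
          dual(Y) = Y
      • done:
        ?Unit ↦ !Unit
          dual(Y) = Y

rec Y.?Unit.&{retry: !Str.Y, done: !Unit.Y}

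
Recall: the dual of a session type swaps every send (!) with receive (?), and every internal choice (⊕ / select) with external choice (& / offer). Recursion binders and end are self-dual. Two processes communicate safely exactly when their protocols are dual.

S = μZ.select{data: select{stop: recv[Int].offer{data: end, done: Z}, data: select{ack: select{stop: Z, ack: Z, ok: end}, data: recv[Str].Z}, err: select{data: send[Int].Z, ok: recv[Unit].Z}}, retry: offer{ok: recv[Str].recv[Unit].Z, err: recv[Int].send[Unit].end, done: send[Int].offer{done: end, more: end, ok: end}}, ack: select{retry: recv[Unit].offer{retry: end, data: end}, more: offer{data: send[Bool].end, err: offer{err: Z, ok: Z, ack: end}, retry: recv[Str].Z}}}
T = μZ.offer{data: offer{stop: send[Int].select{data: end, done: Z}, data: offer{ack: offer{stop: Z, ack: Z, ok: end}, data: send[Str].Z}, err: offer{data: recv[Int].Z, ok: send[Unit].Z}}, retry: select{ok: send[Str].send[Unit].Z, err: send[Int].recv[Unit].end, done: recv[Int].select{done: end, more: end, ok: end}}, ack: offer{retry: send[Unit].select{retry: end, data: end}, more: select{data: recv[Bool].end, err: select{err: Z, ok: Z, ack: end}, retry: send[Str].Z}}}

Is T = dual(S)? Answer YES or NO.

YES

μZ ‖ μZ  ✓ (μ self-dual)
  select{data,retry,ack} ‖ offer{data,retry,ack}  ✓ same labels
    case data:
      select{stop,data,err} ‖ offer{stop,data,err}  ✓ same labels
        case stop:
          recv[Int] ‖ send[Int]  ✓
            offer{data,done} ‖ select{data,done}  ✓ same labels
              case data:
                end ‖ end  ✓
              case done:
                Z ‖ Z  ✓
        case data:
          select{ack,data} ‖ offer{ack,data}  ✓ same labels
            case ack:
              select{stop,ack,ok} ‖ offer{stop,ack,ok}  ✓ same labels
                case stop:
                  Z ‖ Z  ✓
                case ack:
                  Z ‖ Z  ✓
                case ok:
                  end ‖ end  ✓
            case data:
              recv[Str] ‖ send[Str]  ✓
                Z ‖ Z  ✓
        case err:
          select{data,ok} ‖ offer{data,ok}  ✓ same labels
            case data:
              send[Int] ‖ recv[Int]  ✓
                Z ‖ Z  ✓
            case ok:
              recv[Unit] ‖ send[Unit]  ✓
                Z ‖ Z  ✓
    case retry:
      offer{ok,err,done} ‖ select{ok,err,done}  ✓ same labels
        case ok:
          recv[Str] ‖ send[Str]  ✓
            recv[Unit] ‖ send[Unit]  ✓
              Z ‖ Z  ✓
        case err:
          recv[Int] ‖ send[Int]  ✓
            send[Unit] ‖ recv[Unit]  ✓
              end ‖ end  ✓
        case done:
          send[Int] ‖ recv[Int]  ✓
            offer{done,more,ok} ‖ select{done,more,ok}  ✓ same labels
              case done:
                end ‖ end  ✓
              case more:
                end ‖ end  ✓
              case ok:
                end ‖ end  ✓
    case ack:
      select{retry,more} ‖ offer{retry,more}  ✓ same labels
        case retry:
          recv[Unit] ‖ send[Unit]  ✓
            offer{retry,data} ‖ select{retry,data}  ✓ same labels
              case retry:
                end ‖ end  ✓
              case data:
                end ‖ end  ✓
        case more:
          offer{data,err,retry} ‖ select{data,err,retry}  ✓ same labels
            case data:
              send[Bool] ‖ recv[Bool]  ✓
                end ‖ end  ✓
            case err:
              offer{err,ok,ack} ‖ select{err,ok,ack}  ✓ same labels
                case err:
                  Z ‖ Z  ✓
                case ok:
                  Z ‖ Z  ✓
                case ack:
                  end ‖ end  ✓
            case retry:
              recv[Str] ‖ send[Str]  ✓
                Z ‖ Z  ✓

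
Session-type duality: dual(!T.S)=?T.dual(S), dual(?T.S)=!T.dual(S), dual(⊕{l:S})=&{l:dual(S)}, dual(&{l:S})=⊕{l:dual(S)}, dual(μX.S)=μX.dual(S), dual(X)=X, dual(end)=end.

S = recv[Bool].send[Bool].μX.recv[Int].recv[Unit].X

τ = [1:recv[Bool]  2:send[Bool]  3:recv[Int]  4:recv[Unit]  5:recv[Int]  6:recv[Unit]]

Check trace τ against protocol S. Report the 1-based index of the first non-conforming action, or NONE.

[1] recv[Bool]  ok  residual = send[Bool].μX.…
[2] send[Bool]  ok  residual = μX.…
[3] recv[Int]  ok  residual = recv[Unit].μX.…
[4] recv[Unit]  ok  residual = μX.…
[5] recv[Int]  ok  residual = recv[Unit].μX.…
[6] recv[Unit]  ok  residual = μX.…
τ conforms to S (length 6)

NONE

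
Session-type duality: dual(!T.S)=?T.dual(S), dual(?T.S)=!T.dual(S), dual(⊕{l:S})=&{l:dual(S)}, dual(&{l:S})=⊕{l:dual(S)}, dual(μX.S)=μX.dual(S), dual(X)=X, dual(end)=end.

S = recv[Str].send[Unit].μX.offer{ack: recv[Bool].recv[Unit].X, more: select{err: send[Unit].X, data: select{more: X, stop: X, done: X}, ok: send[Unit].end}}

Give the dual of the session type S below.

recv[Str] → send[Str]
  send[Unit] → recv[Unit]
    μX → μX  (binder kept)
      offer{ack,more} → select{ack,more}  (offer→select)
        • ack:
          recv[Bool] → send[Bool]
            recv[Unit] → send[Unit]
              X self-dual
        • more:
          select{err,data,ok} → offer{err,data,ok}  (internal→external)
            • err:
              send[Unit] → recv[Unit]
                X self-dual
            • data:
              select{more,stop,done} → offer{more,stop,done}  (internal→external)
                • more:
                  X self-dual
                • stop:
                  X self-dual
                • done:
                  X self-dual
            • ok:
              send[Unit] → recv[Unit]
                end self-dual

send[Str].recv[Unit].μX.select{ack: send[Bool].send[Unit].X, more: offer{err: recv[Unit].X, data: offer{more: X, stop: X, done: X}, ok: recv[Unit].end}}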